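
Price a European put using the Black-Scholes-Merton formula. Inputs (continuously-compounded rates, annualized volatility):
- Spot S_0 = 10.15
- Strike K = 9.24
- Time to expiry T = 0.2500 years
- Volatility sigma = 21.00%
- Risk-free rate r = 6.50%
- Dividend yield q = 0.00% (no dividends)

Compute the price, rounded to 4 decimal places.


d1 = (ln(S/K) + (r - q + 0.5*sigma^2) * T) / (sigma * sqrt(T)) = 1.10185067
d2 = d1 - sigma * sqrt(T) = 0.99685067
exp(-rT) = 0.98388132; exp(-qT) = 1.00000000
P = K * exp(-rT) * N(-d2) - S_0 * exp(-qT) * N(-d1)
N(-d1) = 0.13526330; N(-d2) = 0.15941850
P = 9.2400 * 0.98388132 * 0.15941850 - 10.1500 * 1.00000000 * 0.13526330 = 0.0764

Answer: Price = 0.0764


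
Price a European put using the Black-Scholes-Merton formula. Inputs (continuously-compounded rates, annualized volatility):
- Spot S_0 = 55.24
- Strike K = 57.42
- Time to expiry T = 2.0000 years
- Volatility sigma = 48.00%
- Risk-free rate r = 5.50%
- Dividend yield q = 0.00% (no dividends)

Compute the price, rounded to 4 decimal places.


d1 = (ln(S/K) + (r - q + 0.5*sigma^2) * T) / (sigma * sqrt(T)) = 0.44443820
d2 = d1 - sigma * sqrt(T) = -0.23438431
exp(-rT) = 0.89583414; exp(-qT) = 1.00000000
P = K * exp(-rT) * N(-d2) - S_0 * exp(-qT) * N(-d1)
N(-d1) = 0.32836290; N(-d2) = 0.59265668
P = 57.4200 * 0.89583414 * 0.59265668 - 55.2400 * 1.00000000 * 0.32836290 = 12.3468

Answer: Price = 12.3468


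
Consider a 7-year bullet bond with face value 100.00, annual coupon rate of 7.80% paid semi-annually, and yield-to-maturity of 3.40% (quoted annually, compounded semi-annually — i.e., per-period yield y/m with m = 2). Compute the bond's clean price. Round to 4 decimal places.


Coupon per period c = face * coupon_rate / m = 3.900000
Periods per year m = 2; per-period yield y/m = 0.017000
Number of cashflows N = 14
Cashflows (t years, CF_t, discount factor 1/(1+y/m)^(m*t), PV):
  t = 0.5000: CF_t = 3.900000, DF = 0.983284, PV = 3.834808
  t = 1.0000: CF_t = 3.900000, DF = 0.966848, PV = 3.770706
  t = 1.5000: CF_t = 3.900000, DF = 0.950686, PV = 3.707676
  t = 2.0000: CF_t = 3.900000, DF = 0.934795, PV = 3.645699
  t = 2.5000: CF_t = 3.900000, DF = 0.919169, PV = 3.584758
  t = 3.0000: CF_t = 3.900000, DF = 0.903804, PV = 3.524836
  t = 3.5000: CF_t = 3.900000, DF = 0.888696, PV = 3.465915
  t = 4.0000: CF_t = 3.900000, DF = 0.873841, PV = 3.407980
  t = 4.5000: CF_t = 3.900000, DF = 0.859234, PV = 3.351012
  t = 5.0000: CF_t = 3.900000, DF = 0.844871, PV = 3.294997
  t = 5.5000: CF_t = 3.900000, DF = 0.830748, PV = 3.239919
  t = 6.0000: CF_t = 3.900000, DF = 0.816862, PV = 3.185761
  t = 6.5000: CF_t = 3.900000, DF = 0.803207, PV = 3.132508
  t = 7.0000: CF_t = 103.900000, DF = 0.789781, PV = 82.058242
Price P = sum_t PV_t = 127.204817

Answer: Price = 127.2048


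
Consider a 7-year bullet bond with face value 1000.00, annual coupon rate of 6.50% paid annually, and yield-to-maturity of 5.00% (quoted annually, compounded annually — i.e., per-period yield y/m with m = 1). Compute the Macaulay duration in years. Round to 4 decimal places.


Coupon per period c = face * coupon_rate / m = 65.000000
Periods per year m = 1; per-period yield y/m = 0.050000
Number of cashflows N = 7
Cashflows (t years, CF_t, discount factor 1/(1+y/m)^(m*t), PV):
  t = 1.0000: CF_t = 65.000000, DF = 0.952381, PV = 61.904762
  t = 2.0000: CF_t = 65.000000, DF = 0.907029, PV = 58.956916
  t = 3.0000: CF_t = 65.000000, DF = 0.863838, PV = 56.149444
  t = 4.0000: CF_t = 65.000000, DF = 0.822702, PV = 53.475661
  t = 5.0000: CF_t = 65.000000, DF = 0.783526, PV = 50.929201
  t = 6.0000: CF_t = 65.000000, DF = 0.746215, PV = 48.504001
  t = 7.0000: CF_t = 1065.000000, DF = 0.710681, PV = 756.875617
Price P = sum_t PV_t = 1086.795601
Macaulay numerator sum_t t * PV_t:
  t * PV_t at t = 1.0000: 61.904762
  t * PV_t at t = 2.0000: 117.913832
  t * PV_t at t = 3.0000: 168.448332
  t * PV_t at t = 4.0000: 213.902643
  t * PV_t at t = 5.0000: 254.646004
  t * PV_t at t = 6.0000: 291.024005
  t * PV_t at t = 7.0000: 5298.129316
Macaulay duration D = (sum_t t * PV_t) / P = 6405.968894 / 1086.795601 = 5.894364

Answer: Macaulay duration = 5.8944 years


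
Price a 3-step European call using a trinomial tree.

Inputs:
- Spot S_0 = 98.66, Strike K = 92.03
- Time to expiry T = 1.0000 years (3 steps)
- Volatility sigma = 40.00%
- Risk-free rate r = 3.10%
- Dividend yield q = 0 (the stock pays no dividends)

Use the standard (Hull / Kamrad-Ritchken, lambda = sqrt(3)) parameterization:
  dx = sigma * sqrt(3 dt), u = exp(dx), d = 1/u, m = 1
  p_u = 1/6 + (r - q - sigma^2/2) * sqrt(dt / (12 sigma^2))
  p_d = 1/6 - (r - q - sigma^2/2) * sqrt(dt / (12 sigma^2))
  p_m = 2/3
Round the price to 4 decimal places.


dt = T/N = 0.333333; dx = sigma*sqrt(3*dt) = 0.400000
u = exp(dx) = 1.491825; d = 1/u = 0.670320
p_u = 0.146250, p_m = 0.666667, p_d = 0.187083
Discount per step: exp(-r*dt) = 0.989720
Stock lattice S(k, j) with j the centered position index:
  k=0: S(0,+0) = 98.6600
  k=1: S(1,-1) = 66.1338; S(1,+0) = 98.6600; S(1,+1) = 147.1834
  k=2: S(2,-2) = 44.3308; S(2,-1) = 66.1338; S(2,+0) = 98.6600; S(2,+1) = 147.1834; S(2,+2) = 219.5719
  k=3: S(3,-3) = 29.7158; S(3,-2) = 44.3308; S(3,-1) = 66.1338; S(3,+0) = 98.6600; S(3,+1) = 147.1834; S(3,+2) = 219.5719; S(3,+3) = 327.5627
Terminal payoffs V(N, j) = max(S_T - K, 0):
  V(3,-3) = 0.000000; V(3,-2) = 0.000000; V(3,-1) = 0.000000; V(3,+0) = 6.630000; V(3,+1) = 55.153425; V(3,+2) = 127.541868; V(3,+3) = 235.532736
Backward induction: V(k, j) = exp(-r*dt) * [p_u * V(k+1, j+1) + p_m * V(k+1, j) + p_d * V(k+1, j-1)]
  V(2,-2) = exp(-r*dt) * [p_u*0.000000 + p_m*0.000000 + p_d*0.000000] = 0.000000
  V(2,-1) = exp(-r*dt) * [p_u*6.630000 + p_m*0.000000 + p_d*0.000000] = 0.959670
  V(2,+0) = exp(-r*dt) * [p_u*55.153425 + p_m*6.630000 + p_d*0.000000] = 12.357829
  V(2,+1) = exp(-r*dt) * [p_u*127.541868 + p_m*55.153425 + p_d*6.630000] = 56.079815
  V(2,+2) = exp(-r*dt) * [p_u*235.532736 + p_m*127.541868 + p_d*55.153425] = 128.458574
  V(1,-1) = exp(-r*dt) * [p_u*12.357829 + p_m*0.959670 + p_d*0.000000] = 2.421955
  V(1,+0) = exp(-r*dt) * [p_u*56.079815 + p_m*12.357829 + p_d*0.959670] = 16.448910
  V(1,+1) = exp(-r*dt) * [p_u*128.458574 + p_m*56.079815 + p_d*12.357829] = 57.884314
  V(0,+0) = exp(-r*dt) * [p_u*57.884314 + p_m*16.448910 + p_d*2.421955] = 19.680212

Answer: Price = V(0,0) = 19.6802


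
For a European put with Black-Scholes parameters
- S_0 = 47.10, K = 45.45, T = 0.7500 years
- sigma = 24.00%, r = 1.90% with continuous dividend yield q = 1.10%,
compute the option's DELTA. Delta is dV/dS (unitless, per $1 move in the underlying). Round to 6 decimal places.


Answer: Delta = -0.377301

Derivation:
d1 = 0.3043606849; d2 = 0.0965145879
phi(d1) = 0.3808855867; exp(-qT) = 0.9917839379; exp(-rT) = 0.9858510507
N(-d1) = 0.3804265584
Delta = -exp(-qT) * N(-d1) = -0.9917839379 * 0.3804265584 = -0.377301


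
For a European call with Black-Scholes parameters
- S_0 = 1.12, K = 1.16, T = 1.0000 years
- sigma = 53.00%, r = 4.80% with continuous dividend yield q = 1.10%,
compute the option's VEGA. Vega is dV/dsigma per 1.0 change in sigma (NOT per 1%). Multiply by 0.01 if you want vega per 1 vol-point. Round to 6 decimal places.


Answer: Vega = 0.426270

Derivation:
d1 = 0.2686012834; d2 = -0.2613987166
phi(d1) = 0.3848075815; exp(-qT) = 0.9890602788; exp(-rT) = 0.9531337871
Vega = S * exp(-qT) * phi(d1) * sqrt(T) = 1.1200 * 0.9890602788 * 0.3848075815 * 1.0000000000 = 0.426270


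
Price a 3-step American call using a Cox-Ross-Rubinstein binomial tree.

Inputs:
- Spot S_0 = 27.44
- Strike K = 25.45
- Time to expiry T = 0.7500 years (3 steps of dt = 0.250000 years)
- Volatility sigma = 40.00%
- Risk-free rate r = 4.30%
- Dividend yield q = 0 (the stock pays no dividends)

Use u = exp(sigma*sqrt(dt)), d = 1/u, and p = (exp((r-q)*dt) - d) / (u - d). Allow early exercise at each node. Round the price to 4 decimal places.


Answer: Price = V(0,0) = 5.3678

Derivation:
dt = T/N = 0.250000
u = exp(sigma*sqrt(dt)) = 1.221403; d = 1/u = 0.818731
p = (exp((r-q)*dt) - d) / (u - d) = 0.477007
Discount per step: exp(-r*dt) = 0.989308
Stock lattice S(k, i) with i counting down-moves:
  k=0: S(0,0) = 27.4400
  k=1: S(1,0) = 33.5153; S(1,1) = 22.4660
  k=2: S(2,0) = 40.9357; S(2,1) = 27.4400; S(2,2) = 18.3936
  k=3: S(3,0) = 49.9989; S(3,1) = 33.5153; S(3,2) = 22.4660; S(3,3) = 15.0594
Terminal payoffs V(N, i) = max(S_T - K, 0):
  V(3,0) = 24.548940; V(3,1) = 8.065292; V(3,2) = 0.000000; V(3,3) = 0.000000
Backward induction: V(k, i) = exp(-r*dt) * [p * V(k+1, i) + (1-p) * V(k+1, i+1)]; then take max(V_cont, immediate exercise) for American.
  V(2,0) = exp(-r*dt) * [p*24.548940 + (1-p)*8.065292] = 15.757792; exercise = 15.485670; V(2,0) = max -> 15.757792
  V(2,1) = exp(-r*dt) * [p*8.065292 + (1-p)*0.000000] = 3.806062; exercise = 1.990000; V(2,1) = max -> 3.806062
  V(2,2) = exp(-r*dt) * [p*0.000000 + (1-p)*0.000000] = 0.000000; exercise = 0.000000; V(2,2) = max -> 0.000000
  V(1,0) = exp(-r*dt) * [p*15.757792 + (1-p)*3.806062] = 9.405463; exercise = 8.065292; V(1,0) = max -> 9.405463
  V(1,1) = exp(-r*dt) * [p*3.806062 + (1-p)*0.000000] = 1.796105; exercise = 0.000000; V(1,1) = max -> 1.796105
  V(0,0) = exp(-r*dt) * [p*9.405463 + (1-p)*1.796105] = 5.367804; exercise = 1.990000; V(0,0) = max -> 5.367804


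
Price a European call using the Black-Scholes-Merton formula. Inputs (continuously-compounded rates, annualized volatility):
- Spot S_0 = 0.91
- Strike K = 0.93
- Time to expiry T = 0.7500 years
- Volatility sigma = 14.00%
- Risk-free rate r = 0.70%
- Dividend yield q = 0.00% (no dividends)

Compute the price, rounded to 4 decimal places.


Answer: Price = 0.0372

Derivation:
d1 = (ln(S/K) + (r - q + 0.5*sigma^2) * T) / (sigma * sqrt(T)) = -0.07538534
d2 = d1 - sigma * sqrt(T) = -0.19662890
exp(-rT) = 0.99476376; exp(-qT) = 1.00000000
C = S_0 * exp(-qT) * N(d1) - K * exp(-rT) * N(d2)
N(d1) = 0.46995406; N(d2) = 0.42205898
C = 0.9100 * 1.00000000 * 0.46995406 - 0.9300 * 0.99476376 * 0.42205898 = 0.0372


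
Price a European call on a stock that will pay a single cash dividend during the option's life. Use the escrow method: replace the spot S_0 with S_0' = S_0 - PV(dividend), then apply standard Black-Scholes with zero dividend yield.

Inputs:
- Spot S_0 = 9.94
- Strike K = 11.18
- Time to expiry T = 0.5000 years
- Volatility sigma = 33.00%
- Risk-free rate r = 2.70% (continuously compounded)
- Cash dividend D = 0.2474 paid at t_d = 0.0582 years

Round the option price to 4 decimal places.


PV(D) = D * exp(-r * t_d) = 0.2474 * 0.99842983 = 0.24701154
S_0' = S_0 - PV(D) = 9.9400 - 0.24701154 = 9.69298846
d1 = (ln(S_0'/K) + (r + sigma^2/2)*T) / (sigma*sqrt(T)) = -0.43711491
d2 = d1 - sigma*sqrt(T) = -0.67046015
exp(-rT) = 0.98659072
N(d1) = 0.33101401; N(d2) = 0.25128225
C = S_0' * N(d1) - K * exp(-rT) * N(d2) = 9.69298846 * 0.33101401 - 11.1800 * 0.98659072 * 0.25128225 = 0.4369

Answer: Price = 0.4369


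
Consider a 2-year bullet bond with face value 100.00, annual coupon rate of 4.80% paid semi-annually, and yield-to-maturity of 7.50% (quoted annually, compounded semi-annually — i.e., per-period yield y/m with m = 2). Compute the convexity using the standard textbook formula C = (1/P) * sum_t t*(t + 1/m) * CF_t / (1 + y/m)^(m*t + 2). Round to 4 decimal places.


Answer: Convexity = 4.4251

Derivation:
Coupon per period c = face * coupon_rate / m = 2.400000
Periods per year m = 2; per-period yield y/m = 0.037500
Number of cashflows N = 4
Cashflows (t years, CF_t, discount factor 1/(1+y/m)^(m*t), PV):
  t = 0.5000: CF_t = 2.400000, DF = 0.963855, PV = 2.313253
  t = 1.0000: CF_t = 2.400000, DF = 0.929017, PV = 2.229641
  t = 1.5000: CF_t = 2.400000, DF = 0.895438, PV = 2.149052
  t = 2.0000: CF_t = 102.400000, DF = 0.863073, PV = 88.378685
Price P = sum_t PV_t = 95.070631
Convexity numerator sum_t t*(t + 1/m) * CF_t / (1+y/m)^(m*t + 2):
  t = 0.5000: term = 1.074526
  t = 1.0000: term = 3.107063
  t = 1.5000: term = 5.989519
  t = 2.0000: term = 410.526625
Convexity = (1/P) * sum = 420.697733 / 95.070631 = 4.425107


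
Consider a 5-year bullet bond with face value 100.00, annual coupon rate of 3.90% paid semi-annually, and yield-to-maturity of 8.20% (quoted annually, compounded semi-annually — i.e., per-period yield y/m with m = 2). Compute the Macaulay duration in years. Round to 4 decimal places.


Coupon per period c = face * coupon_rate / m = 1.950000
Periods per year m = 2; per-period yield y/m = 0.041000
Number of cashflows N = 10
Cashflows (t years, CF_t, discount factor 1/(1+y/m)^(m*t), PV):
  t = 0.5000: CF_t = 1.950000, DF = 0.960615, PV = 1.873199
  t = 1.0000: CF_t = 1.950000, DF = 0.922781, PV = 1.799423
  t = 1.5000: CF_t = 1.950000, DF = 0.886437, PV = 1.728552
  t = 2.0000: CF_t = 1.950000, DF = 0.851524, PV = 1.660473
  t = 2.5000: CF_t = 1.950000, DF = 0.817987, PV = 1.595074
  t = 3.0000: CF_t = 1.950000, DF = 0.785770, PV = 1.532252
  t = 3.5000: CF_t = 1.950000, DF = 0.754823, PV = 1.471904
  t = 4.0000: CF_t = 1.950000, DF = 0.725094, PV = 1.413933
  t = 4.5000: CF_t = 1.950000, DF = 0.696536, PV = 1.358245
  t = 5.0000: CF_t = 101.950000, DF = 0.669103, PV = 68.215008
Price P = sum_t PV_t = 82.648062
Macaulay numerator sum_t t * PV_t:
  t * PV_t at t = 0.5000: 0.936599
  t * PV_t at t = 1.0000: 1.799423
  t * PV_t at t = 1.5000: 2.592828
  t * PV_t at t = 2.0000: 3.320945
  t * PV_t at t = 2.5000: 3.987686
  t * PV_t at t = 3.0000: 4.596756
  t * PV_t at t = 3.5000: 5.151664
  t * PV_t at t = 4.0000: 5.655731
  t * PV_t at t = 4.5000: 6.112102
  t * PV_t at t = 5.0000: 341.075040
Macaulay duration D = (sum_t t * PV_t) / P = 375.228775 / 82.648062 = 4.540080

Answer: Macaulay duration = 4.5401 years


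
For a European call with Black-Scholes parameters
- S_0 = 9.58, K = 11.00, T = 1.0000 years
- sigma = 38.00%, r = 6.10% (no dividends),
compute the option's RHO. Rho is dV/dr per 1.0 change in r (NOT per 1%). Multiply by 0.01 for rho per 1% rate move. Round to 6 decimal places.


d1 = -0.0132044232; d2 = -0.3932044232
phi(d1) = 0.3989075028; exp(-qT) = 1.0000000000; exp(-rT) = 0.9408232398
N(d2) = 0.3470842515
Rho = K*T*exp(-rT)*N(d2) = 11.0000 * 1.0000 * 0.9408232398 * 0.3470842515 = 3.591994

Answer: Rho = 3.591994


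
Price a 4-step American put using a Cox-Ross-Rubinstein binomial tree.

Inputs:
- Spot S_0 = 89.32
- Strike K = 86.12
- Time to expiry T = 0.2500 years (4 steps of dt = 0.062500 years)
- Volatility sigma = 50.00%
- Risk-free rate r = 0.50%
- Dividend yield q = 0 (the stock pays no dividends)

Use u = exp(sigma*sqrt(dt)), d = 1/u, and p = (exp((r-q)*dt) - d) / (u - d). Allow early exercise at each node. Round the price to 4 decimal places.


Answer: Price = V(0,0) = 7.1486

Derivation:
dt = T/N = 0.062500
u = exp(sigma*sqrt(dt)) = 1.133148; d = 1/u = 0.882497
p = (exp((r-q)*dt) - d) / (u - d) = 0.470038
Discount per step: exp(-r*dt) = 0.999688
Stock lattice S(k, i) with i counting down-moves:
  k=0: S(0,0) = 89.3200
  k=1: S(1,0) = 101.2128; S(1,1) = 78.8246
  k=2: S(2,0) = 114.6892; S(2,1) = 89.3200; S(2,2) = 69.5625
  k=3: S(3,0) = 129.9598; S(3,1) = 101.2128; S(3,2) = 78.8246; S(3,3) = 61.3887
  k=4: S(4,0) = 147.2638; S(4,1) = 114.6892; S(4,2) = 89.3200; S(4,3) = 69.5625; S(4,4) = 54.1753
Terminal payoffs V(N, i) = max(K - S_T, 0):
  V(4,0) = 0.000000; V(4,1) = 0.000000; V(4,2) = 0.000000; V(4,3) = 16.557514; V(4,4) = 31.944681
Backward induction: V(k, i) = exp(-r*dt) * [p * V(k+1, i) + (1-p) * V(k+1, i+1)]; then take max(V_cont, immediate exercise) for American.
  V(3,0) = exp(-r*dt) * [p*0.000000 + (1-p)*0.000000] = 0.000000; exercise = 0.000000; V(3,0) = max -> 0.000000
  V(3,1) = exp(-r*dt) * [p*0.000000 + (1-p)*0.000000] = 0.000000; exercise = 0.000000; V(3,1) = max -> 0.000000
  V(3,2) = exp(-r*dt) * [p*0.000000 + (1-p)*16.557514] = 8.772119; exercise = 7.295377; V(3,2) = max -> 8.772119
  V(3,3) = exp(-r*dt) * [p*16.557514 + (1-p)*31.944681] = 24.704413; exercise = 24.731322; V(3,3) = max -> 24.731322
  V(2,0) = exp(-r*dt) * [p*0.000000 + (1-p)*0.000000] = 0.000000; exercise = 0.000000; V(2,0) = max -> 0.000000
  V(2,1) = exp(-r*dt) * [p*0.000000 + (1-p)*8.772119] = 4.647441; exercise = 0.000000; V(2,1) = max -> 4.647441
  V(2,2) = exp(-r*dt) * [p*8.772119 + (1-p)*24.731322] = 17.224513; exercise = 16.557514; V(2,2) = max -> 17.224513
  V(1,0) = exp(-r*dt) * [p*0.000000 + (1-p)*4.647441] = 2.462199; exercise = 0.000000; V(1,0) = max -> 2.462199
  V(1,1) = exp(-r*dt) * [p*4.647441 + (1-p)*17.224513] = 11.309282; exercise = 7.295377; V(1,1) = max -> 11.309282
  V(0,0) = exp(-r*dt) * [p*2.462199 + (1-p)*11.309282] = 7.148586; exercise = 0.000000; V(0,0) = max -> 7.148586


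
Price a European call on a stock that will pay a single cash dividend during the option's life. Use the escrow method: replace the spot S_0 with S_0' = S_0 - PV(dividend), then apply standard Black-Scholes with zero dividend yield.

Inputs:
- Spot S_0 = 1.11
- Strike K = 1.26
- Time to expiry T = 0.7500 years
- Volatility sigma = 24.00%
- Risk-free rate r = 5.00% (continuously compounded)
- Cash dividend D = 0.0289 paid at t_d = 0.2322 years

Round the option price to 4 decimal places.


Answer: Price = 0.0431

Derivation:
PV(D) = D * exp(-r * t_d) = 0.0289 * 0.98845714 = 0.02856641
S_0' = S_0 - PV(D) = 1.1100 - 0.02856641 = 1.08143359
d1 = (ln(S_0'/K) + (r + sigma^2/2)*T) / (sigma*sqrt(T)) = -0.45093059
d2 = d1 - sigma*sqrt(T) = -0.65877669
exp(-rT) = 0.96319442
N(d1) = 0.32601979; N(d2) = 0.25501959
C = S_0' * N(d1) - K * exp(-rT) * N(d2) = 1.08143359 * 0.32601979 - 1.2600 * 0.96319442 * 0.25501959 = 0.0431


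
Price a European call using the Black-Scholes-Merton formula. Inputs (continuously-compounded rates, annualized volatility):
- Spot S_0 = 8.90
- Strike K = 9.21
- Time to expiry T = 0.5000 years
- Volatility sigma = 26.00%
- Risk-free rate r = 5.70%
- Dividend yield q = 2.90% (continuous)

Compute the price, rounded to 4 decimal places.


Answer: Price = 0.5633

Derivation:
d1 = (ln(S/K) + (r - q + 0.5*sigma^2) * T) / (sigma * sqrt(T)) = -0.01815945
d2 = d1 - sigma * sqrt(T) = -0.20200721
exp(-rT) = 0.97190229; exp(-qT) = 0.98560462
C = S_0 * exp(-qT) * N(d1) - K * exp(-rT) * N(d2)
N(d1) = 0.49275583; N(d2) = 0.41995554
C = 8.9000 * 0.98560462 * 0.49275583 - 9.2100 * 0.97190229 * 0.41995554 = 0.5633


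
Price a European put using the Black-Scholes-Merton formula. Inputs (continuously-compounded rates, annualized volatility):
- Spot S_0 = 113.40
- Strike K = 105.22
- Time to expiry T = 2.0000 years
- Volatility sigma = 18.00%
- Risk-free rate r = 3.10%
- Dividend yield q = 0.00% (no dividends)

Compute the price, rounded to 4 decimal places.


Answer: Price = 5.0043

Derivation:
d1 = (ln(S/K) + (r - q + 0.5*sigma^2) * T) / (sigma * sqrt(T)) = 0.66494748
d2 = d1 - sigma * sqrt(T) = 0.41038904
exp(-rT) = 0.93988289; exp(-qT) = 1.00000000
P = K * exp(-rT) * N(-d2) - S_0 * exp(-qT) * N(-d1)
N(-d1) = 0.25304204; N(-d2) = 0.34076029
P = 105.2200 * 0.93988289 * 0.34076029 - 113.4000 * 1.00000000 * 0.25304204 = 5.0043


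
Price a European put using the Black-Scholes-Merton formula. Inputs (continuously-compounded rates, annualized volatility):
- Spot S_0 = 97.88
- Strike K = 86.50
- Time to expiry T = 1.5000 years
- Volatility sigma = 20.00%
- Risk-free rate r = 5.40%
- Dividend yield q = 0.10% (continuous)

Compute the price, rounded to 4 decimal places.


d1 = (ln(S/K) + (r - q + 0.5*sigma^2) * T) / (sigma * sqrt(T)) = 0.95161788
d2 = d1 - sigma * sqrt(T) = 0.70666891
exp(-rT) = 0.92219369; exp(-qT) = 0.99850112
P = K * exp(-rT) * N(-d2) - S_0 * exp(-qT) * N(-d1)
N(-d1) = 0.17064540; N(-d2) = 0.23988613
P = 86.5000 * 0.92219369 * 0.23988613 - 97.8800 * 0.99850112 * 0.17064540 = 2.4579

Answer: Price = 2.4579


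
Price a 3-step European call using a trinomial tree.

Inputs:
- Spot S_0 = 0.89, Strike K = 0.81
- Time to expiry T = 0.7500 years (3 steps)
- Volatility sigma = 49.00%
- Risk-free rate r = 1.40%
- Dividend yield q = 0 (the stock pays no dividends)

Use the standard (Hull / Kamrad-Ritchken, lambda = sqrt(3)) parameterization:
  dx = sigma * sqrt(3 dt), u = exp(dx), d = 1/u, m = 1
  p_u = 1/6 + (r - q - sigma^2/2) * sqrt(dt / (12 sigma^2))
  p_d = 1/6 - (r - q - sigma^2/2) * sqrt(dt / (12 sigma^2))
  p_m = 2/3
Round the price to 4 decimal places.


Answer: Price = V(0,0) = 0.1881

Derivation:
dt = T/N = 0.250000; dx = sigma*sqrt(3*dt) = 0.424352
u = exp(dx) = 1.528600; d = 1/u = 0.654193
p_u = 0.135428, p_m = 0.666667, p_d = 0.197905
Discount per step: exp(-r*dt) = 0.996506
Stock lattice S(k, j) with j the centered position index:
  k=0: S(0,+0) = 0.8900
  k=1: S(1,-1) = 0.5822; S(1,+0) = 0.8900; S(1,+1) = 1.3605
  k=2: S(2,-2) = 0.3809; S(2,-1) = 0.5822; S(2,+0) = 0.8900; S(2,+1) = 1.3605; S(2,+2) = 2.0796
  k=3: S(3,-3) = 0.2492; S(3,-2) = 0.3809; S(3,-1) = 0.5822; S(3,+0) = 0.8900; S(3,+1) = 1.3605; S(3,+2) = 2.0796; S(3,+3) = 3.1789
Terminal payoffs V(N, j) = max(S_T - K, 0):
  V(3,-3) = 0.000000; V(3,-2) = 0.000000; V(3,-1) = 0.000000; V(3,+0) = 0.080000; V(3,+1) = 0.550454; V(3,+2) = 1.269591; V(3,+3) = 2.368863
Backward induction: V(k, j) = exp(-r*dt) * [p_u * V(k+1, j+1) + p_m * V(k+1, j) + p_d * V(k+1, j-1)]
  V(2,-2) = exp(-r*dt) * [p_u*0.000000 + p_m*0.000000 + p_d*0.000000] = 0.000000
  V(2,-1) = exp(-r*dt) * [p_u*0.080000 + p_m*0.000000 + p_d*0.000000] = 0.010796
  V(2,+0) = exp(-r*dt) * [p_u*0.550454 + p_m*0.080000 + p_d*0.000000] = 0.127433
  V(2,+1) = exp(-r*dt) * [p_u*1.269591 + p_m*0.550454 + p_d*0.080000] = 0.552802
  V(2,+2) = exp(-r*dt) * [p_u*2.368863 + p_m*1.269591 + p_d*0.550454] = 1.271683
  V(1,-1) = exp(-r*dt) * [p_u*0.127433 + p_m*0.010796 + p_d*0.000000] = 0.024370
  V(1,+0) = exp(-r*dt) * [p_u*0.552802 + p_m*0.127433 + p_d*0.010796] = 0.161391
  V(1,+1) = exp(-r*dt) * [p_u*1.271683 + p_m*0.552802 + p_d*0.127433] = 0.563998
  V(0,+0) = exp(-r*dt) * [p_u*0.563998 + p_m*0.161391 + p_d*0.024370] = 0.188139


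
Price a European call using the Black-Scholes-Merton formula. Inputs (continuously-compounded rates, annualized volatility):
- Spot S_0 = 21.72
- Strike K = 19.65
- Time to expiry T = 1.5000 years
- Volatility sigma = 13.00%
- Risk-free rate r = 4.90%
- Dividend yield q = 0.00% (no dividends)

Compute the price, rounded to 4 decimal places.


d1 = (ln(S/K) + (r - q + 0.5*sigma^2) * T) / (sigma * sqrt(T)) = 1.17029810
d2 = d1 - sigma * sqrt(T) = 1.01108126
exp(-rT) = 0.92913615; exp(-qT) = 1.00000000
C = S_0 * exp(-qT) * N(d1) - K * exp(-rT) * N(d2)
N(d1) = 0.87905949; N(d2) = 0.84401123
C = 21.7200 * 1.00000000 * 0.87905949 - 19.6500 * 0.92913615 * 0.84401123 = 3.6836

Answer: Price = 3.6836


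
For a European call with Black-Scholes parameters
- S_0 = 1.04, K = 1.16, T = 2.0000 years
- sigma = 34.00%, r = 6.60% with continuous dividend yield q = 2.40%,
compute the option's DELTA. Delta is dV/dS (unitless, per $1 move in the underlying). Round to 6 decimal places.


Answer: Delta = 0.547637

Derivation:
d1 = 0.1880086873; d2 = -0.2928239239
phi(d1) = 0.3919534617; exp(-qT) = 0.9531337871; exp(-rT) = 0.8763409951
N(d1) = 0.5745650794
Delta = exp(-qT) * N(d1) = 0.9531337871 * 0.5745650794 = 0.547637


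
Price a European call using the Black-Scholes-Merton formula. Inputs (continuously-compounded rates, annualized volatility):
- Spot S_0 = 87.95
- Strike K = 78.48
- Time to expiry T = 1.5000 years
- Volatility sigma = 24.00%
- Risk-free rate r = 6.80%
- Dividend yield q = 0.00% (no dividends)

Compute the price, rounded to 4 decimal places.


Answer: Price = 20.1867

Derivation:
d1 = (ln(S/K) + (r - q + 0.5*sigma^2) * T) / (sigma * sqrt(T)) = 0.88155998
d2 = d1 - sigma * sqrt(T) = 0.58762121
exp(-rT) = 0.90302955; exp(-qT) = 1.00000000
C = S_0 * exp(-qT) * N(d1) - K * exp(-rT) * N(d2)
N(d1) = 0.81099260; N(d2) = 0.72160672
C = 87.9500 * 1.00000000 * 0.81099260 - 78.4800 * 0.90302955 * 0.72160672 = 20.1867


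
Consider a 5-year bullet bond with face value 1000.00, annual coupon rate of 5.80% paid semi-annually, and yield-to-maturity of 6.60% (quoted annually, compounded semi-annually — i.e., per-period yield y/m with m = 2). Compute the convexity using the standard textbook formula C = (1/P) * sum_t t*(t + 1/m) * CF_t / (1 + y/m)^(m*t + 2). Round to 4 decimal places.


Coupon per period c = face * coupon_rate / m = 29.000000
Periods per year m = 2; per-period yield y/m = 0.033000
Number of cashflows N = 10
Cashflows (t years, CF_t, discount factor 1/(1+y/m)^(m*t), PV):
  t = 0.5000: CF_t = 29.000000, DF = 0.968054, PV = 28.073572
  t = 1.0000: CF_t = 29.000000, DF = 0.937129, PV = 27.176740
  t = 1.5000: CF_t = 29.000000, DF = 0.907192, PV = 26.308557
  t = 2.0000: CF_t = 29.000000, DF = 0.878211, PV = 25.468110
  t = 2.5000: CF_t = 29.000000, DF = 0.850156, PV = 24.654511
  t = 3.0000: CF_t = 29.000000, DF = 0.822997, PV = 23.866903
  t = 3.5000: CF_t = 29.000000, DF = 0.796705, PV = 23.104456
  t = 4.0000: CF_t = 29.000000, DF = 0.771254, PV = 22.366366
  t = 4.5000: CF_t = 29.000000, DF = 0.746616, PV = 21.651855
  t = 5.0000: CF_t = 1029.000000, DF = 0.722764, PV = 743.724622
Price P = sum_t PV_t = 966.395691
Convexity numerator sum_t t*(t + 1/m) * CF_t / (1+y/m)^(m*t + 2):
  t = 0.5000: term = 13.154279
  t = 1.0000: term = 38.202165
  t = 1.5000: term = 73.963533
  t = 2.0000: term = 119.334515
  t = 2.5000: term = 173.283420
  t = 3.0000: term = 234.846842
  t = 3.5000: term = 303.125966
  t = 4.0000: term = 377.283044
  t = 4.5000: term = 456.538050
  t = 5.0000: term = 19166.561648
Convexity = (1/P) * sum = 20956.293461 / 966.395691 = 21.685003

Answer: Convexity = 21.6850


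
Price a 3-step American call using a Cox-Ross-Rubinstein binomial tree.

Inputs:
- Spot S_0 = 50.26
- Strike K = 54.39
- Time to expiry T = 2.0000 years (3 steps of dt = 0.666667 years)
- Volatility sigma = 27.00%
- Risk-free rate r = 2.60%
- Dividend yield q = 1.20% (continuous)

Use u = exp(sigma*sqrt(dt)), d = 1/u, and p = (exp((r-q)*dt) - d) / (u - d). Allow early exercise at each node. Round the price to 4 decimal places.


dt = T/N = 0.666667
u = exp(sigma*sqrt(dt)) = 1.246643; d = 1/u = 0.802154
p = (exp((r-q)*dt) - d) / (u - d) = 0.466205
Discount per step: exp(-r*dt) = 0.982816
Stock lattice S(k, i) with i counting down-moves:
  k=0: S(0,0) = 50.2600
  k=1: S(1,0) = 62.6563; S(1,1) = 40.3163
  k=2: S(2,0) = 78.1100; S(2,1) = 50.2600; S(2,2) = 32.3399
  k=3: S(3,0) = 97.3752; S(3,1) = 62.6563; S(3,2) = 40.3163; S(3,3) = 25.9416
Terminal payoffs V(N, i) = max(S_T - K, 0):
  V(3,0) = 42.985220; V(3,1) = 8.266261; V(3,2) = 0.000000; V(3,3) = 0.000000
Backward induction: V(k, i) = exp(-r*dt) * [p * V(k+1, i) + (1-p) * V(k+1, i+1)]; then take max(V_cont, immediate exercise) for American.
  V(2,0) = exp(-r*dt) * [p*42.985220 + (1-p)*8.266261] = 24.032218; exercise = 23.719968; V(2,0) = max -> 24.032218
  V(2,1) = exp(-r*dt) * [p*8.266261 + (1-p)*0.000000] = 3.787548; exercise = 0.000000; V(2,1) = max -> 3.787548
  V(2,2) = exp(-r*dt) * [p*0.000000 + (1-p)*0.000000] = 0.000000; exercise = 0.000000; V(2,2) = max -> 0.000000
  V(1,0) = exp(-r*dt) * [p*24.032218 + (1-p)*3.787548] = 12.998441; exercise = 8.266261; V(1,0) = max -> 12.998441
  V(1,1) = exp(-r*dt) * [p*3.787548 + (1-p)*0.000000] = 1.735430; exercise = 0.000000; V(1,1) = max -> 1.735430
  V(0,0) = exp(-r*dt) * [p*12.998441 + (1-p)*1.735430] = 6.866248; exercise = 0.000000; V(0,0) = max -> 6.866248

Answer: Price = V(0,0) = 6.8662


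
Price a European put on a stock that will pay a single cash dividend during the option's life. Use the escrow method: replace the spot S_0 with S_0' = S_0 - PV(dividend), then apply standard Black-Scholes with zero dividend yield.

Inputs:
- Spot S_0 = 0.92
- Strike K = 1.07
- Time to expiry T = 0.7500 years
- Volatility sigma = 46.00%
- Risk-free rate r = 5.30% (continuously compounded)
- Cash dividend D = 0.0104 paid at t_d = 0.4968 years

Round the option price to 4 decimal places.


Answer: Price = 0.2193

Derivation:
PV(D) = D * exp(-r * t_d) = 0.0104 * 0.97401322 = 0.01012974
S_0' = S_0 - PV(D) = 0.9200 - 0.01012974 = 0.90987026
d1 = (ln(S_0'/K) + (r + sigma^2/2)*T) / (sigma*sqrt(T)) = -0.10796929
d2 = d1 - sigma*sqrt(T) = -0.50634097
exp(-rT) = 0.96102967
N(-d1) = 0.54298997; N(-d2) = 0.69369135
P = K * exp(-rT) * N(-d2) - S_0' * N(-d1) = 1.0700 * 0.96102967 * 0.69369135 - 0.90987026 * 0.54298997 = 0.2193


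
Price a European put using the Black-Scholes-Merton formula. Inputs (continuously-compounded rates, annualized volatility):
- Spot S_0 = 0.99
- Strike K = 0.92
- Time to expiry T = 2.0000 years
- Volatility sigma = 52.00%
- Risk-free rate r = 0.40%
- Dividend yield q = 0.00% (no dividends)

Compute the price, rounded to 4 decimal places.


d1 = (ln(S/K) + (r - q + 0.5*sigma^2) * T) / (sigma * sqrt(T)) = 0.47829148
d2 = d1 - sigma * sqrt(T) = -0.25709957
exp(-rT) = 0.99203191; exp(-qT) = 1.00000000
P = K * exp(-rT) * N(-d2) - S_0 * exp(-qT) * N(-d1)
N(-d1) = 0.31622138; N(-d2) = 0.60144905
P = 0.9200 * 0.99203191 * 0.60144905 - 0.9900 * 1.00000000 * 0.31622138 = 0.2359

Answer: Price = 0.2359


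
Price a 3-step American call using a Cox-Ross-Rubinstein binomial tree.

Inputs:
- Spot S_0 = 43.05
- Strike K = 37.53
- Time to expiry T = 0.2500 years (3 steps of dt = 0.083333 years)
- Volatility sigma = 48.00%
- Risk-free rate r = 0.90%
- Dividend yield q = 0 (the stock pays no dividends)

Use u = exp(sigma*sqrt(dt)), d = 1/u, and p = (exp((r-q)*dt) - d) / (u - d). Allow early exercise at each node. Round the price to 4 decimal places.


dt = T/N = 0.083333
u = exp(sigma*sqrt(dt)) = 1.148623; d = 1/u = 0.870607
p = (exp((r-q)*dt) - d) / (u - d) = 0.468113
Discount per step: exp(-r*dt) = 0.999250
Stock lattice S(k, i) with i counting down-moves:
  k=0: S(0,0) = 43.0500
  k=1: S(1,0) = 49.4482; S(1,1) = 37.4797
  k=2: S(2,0) = 56.7974; S(2,1) = 43.0500; S(2,2) = 32.6301
  k=3: S(3,0) = 65.2388; S(3,1) = 49.4482; S(3,2) = 37.4797; S(3,3) = 28.4080
Terminal payoffs V(N, i) = max(S_T - K, 0):
  V(3,0) = 27.708803; V(3,1) = 11.918232; V(3,2) = 0.000000; V(3,3) = 0.000000
Backward induction: V(k, i) = exp(-r*dt) * [p * V(k+1, i) + (1-p) * V(k+1, i+1)]; then take max(V_cont, immediate exercise) for American.
  V(2,0) = exp(-r*dt) * [p*27.708803 + (1-p)*11.918232] = 19.295526; exercise = 19.267389; V(2,0) = max -> 19.295526
  V(2,1) = exp(-r*dt) * [p*11.918232 + (1-p)*0.000000] = 5.574896; exercise = 5.520000; V(2,1) = max -> 5.574896
  V(2,2) = exp(-r*dt) * [p*0.000000 + (1-p)*0.000000] = 0.000000; exercise = 0.000000; V(2,2) = max -> 0.000000
  V(1,0) = exp(-r*dt) * [p*19.295526 + (1-p)*5.574896] = 11.988707; exercise = 11.918232; V(1,0) = max -> 11.988707
  V(1,1) = exp(-r*dt) * [p*5.574896 + (1-p)*0.000000] = 2.607725; exercise = 0.000000; V(1,1) = max -> 2.607725
  V(0,0) = exp(-r*dt) * [p*11.988707 + (1-p)*2.607725] = 6.993837; exercise = 5.520000; V(0,0) = max -> 6.993837

Answer: Price = V(0,0) = 6.9938


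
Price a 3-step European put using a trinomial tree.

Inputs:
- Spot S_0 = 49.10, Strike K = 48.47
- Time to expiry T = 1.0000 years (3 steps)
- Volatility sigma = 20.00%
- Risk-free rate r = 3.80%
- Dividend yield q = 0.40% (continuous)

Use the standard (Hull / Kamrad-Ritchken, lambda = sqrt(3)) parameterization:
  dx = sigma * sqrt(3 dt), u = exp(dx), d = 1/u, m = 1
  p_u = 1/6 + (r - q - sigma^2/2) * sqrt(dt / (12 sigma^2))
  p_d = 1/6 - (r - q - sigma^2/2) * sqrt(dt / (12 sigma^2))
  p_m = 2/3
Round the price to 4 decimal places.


dt = T/N = 0.333333; dx = sigma*sqrt(3*dt) = 0.200000
u = exp(dx) = 1.221403; d = 1/u = 0.818731
p_u = 0.178333, p_m = 0.666667, p_d = 0.155000
Discount per step: exp(-r*dt) = 0.987413
Stock lattice S(k, j) with j the centered position index:
  k=0: S(0,+0) = 49.1000
  k=1: S(1,-1) = 40.1997; S(1,+0) = 49.1000; S(1,+1) = 59.9709
  k=2: S(2,-2) = 32.9127; S(2,-1) = 40.1997; S(2,+0) = 49.1000; S(2,+1) = 59.9709; S(2,+2) = 73.2486
  k=3: S(3,-3) = 26.9467; S(3,-2) = 32.9127; S(3,-1) = 40.1997; S(3,+0) = 49.1000; S(3,+1) = 59.9709; S(3,+2) = 73.2486; S(3,+3) = 89.4660
Terminal payoffs V(N, j) = max(K - S_T, 0):
  V(3,-3) = 21.523349; V(3,-2) = 15.557286; V(3,-1) = 8.270320; V(3,+0) = 0.000000; V(3,+1) = 0.000000; V(3,+2) = 0.000000; V(3,+3) = 0.000000
Backward induction: V(k, j) = exp(-r*dt) * [p_u * V(k+1, j+1) + p_m * V(k+1, j) + p_d * V(k+1, j-1)]
  V(2,-2) = exp(-r*dt) * [p_u*8.270320 + p_m*15.557286 + p_d*21.523349] = 14.991418
  V(2,-1) = exp(-r*dt) * [p_u*0.000000 + p_m*8.270320 + p_d*15.557286] = 7.825177
  V(2,+0) = exp(-r*dt) * [p_u*0.000000 + p_m*0.000000 + p_d*8.270320] = 1.265765
  V(2,+1) = exp(-r*dt) * [p_u*0.000000 + p_m*0.000000 + p_d*0.000000] = 0.000000
  V(2,+2) = exp(-r*dt) * [p_u*0.000000 + p_m*0.000000 + p_d*0.000000] = 0.000000
  V(1,-1) = exp(-r*dt) * [p_u*1.265765 + p_m*7.825177 + p_d*14.991418] = 7.668431
  V(1,+0) = exp(-r*dt) * [p_u*0.000000 + p_m*1.265765 + p_d*7.825177] = 2.030858
  V(1,+1) = exp(-r*dt) * [p_u*0.000000 + p_m*0.000000 + p_d*1.265765] = 0.193724
  V(0,+0) = exp(-r*dt) * [p_u*0.193724 + p_m*2.030858 + p_d*7.668431] = 2.544622

Answer: Price = V(0,0) = 2.5446


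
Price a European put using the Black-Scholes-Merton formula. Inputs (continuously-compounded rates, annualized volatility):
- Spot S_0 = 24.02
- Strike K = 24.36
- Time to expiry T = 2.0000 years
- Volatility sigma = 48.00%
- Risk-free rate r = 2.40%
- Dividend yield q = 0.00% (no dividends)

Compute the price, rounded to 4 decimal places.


Answer: Price = 5.8823

Derivation:
d1 = (ln(S/K) + (r - q + 0.5*sigma^2) * T) / (sigma * sqrt(T)) = 0.38941604
d2 = d1 - sigma * sqrt(T) = -0.28940647
exp(-rT) = 0.95313379; exp(-qT) = 1.00000000
P = K * exp(-rT) * N(-d2) - S_0 * exp(-qT) * N(-d1)
N(-d1) = 0.34848420; N(-d2) = 0.61386483
P = 24.3600 * 0.95313379 * 0.61386483 - 24.0200 * 1.00000000 * 0.34848420 = 5.8823


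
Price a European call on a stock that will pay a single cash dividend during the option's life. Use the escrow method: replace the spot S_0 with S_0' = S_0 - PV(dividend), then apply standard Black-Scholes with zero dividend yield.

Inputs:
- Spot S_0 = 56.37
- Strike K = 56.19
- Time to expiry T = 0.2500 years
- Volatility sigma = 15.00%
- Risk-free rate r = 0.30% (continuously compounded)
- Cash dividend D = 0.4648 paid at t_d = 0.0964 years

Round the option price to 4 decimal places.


PV(D) = D * exp(-r * t_d) = 0.4648 * 0.99971084 = 0.46466560
S_0' = S_0 - PV(D) = 56.3700 - 0.46466560 = 55.90533440
d1 = (ln(S_0'/K) + (r + sigma^2/2)*T) / (sigma*sqrt(T)) = -0.02022003
d2 = d1 - sigma*sqrt(T) = -0.09522003
exp(-rT) = 0.99925028
N(d1) = 0.49193393; N(d2) = 0.46207003
C = S_0' * N(d1) - K * exp(-rT) * N(d2) = 55.90533440 * 0.49193393 - 56.1900 * 0.99925028 * 0.46207003 = 1.5575

Answer: Price = 1.5575


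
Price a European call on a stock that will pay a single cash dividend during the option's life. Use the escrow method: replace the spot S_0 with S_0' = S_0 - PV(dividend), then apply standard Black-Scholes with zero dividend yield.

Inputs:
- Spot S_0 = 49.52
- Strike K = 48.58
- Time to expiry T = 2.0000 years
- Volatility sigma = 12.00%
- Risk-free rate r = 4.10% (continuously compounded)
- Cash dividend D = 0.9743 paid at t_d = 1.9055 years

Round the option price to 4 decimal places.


PV(D) = D * exp(-r * t_d) = 0.9743 * 0.92484835 = 0.90107975
S_0' = S_0 - PV(D) = 49.5200 - 0.90107975 = 48.61892025
d1 = (ln(S_0'/K) + (r + sigma^2/2)*T) / (sigma*sqrt(T)) = 0.57276143
d2 = d1 - sigma*sqrt(T) = 0.40305580
exp(-rT) = 0.92127196
N(d1) = 0.71659688; N(d2) = 0.65654641
C = S_0' * N(d1) - K * exp(-rT) * N(d2) = 48.61892025 * 0.71659688 - 48.5800 * 0.92127196 * 0.65654641 = 5.4562

Answer: Price = 5.4562


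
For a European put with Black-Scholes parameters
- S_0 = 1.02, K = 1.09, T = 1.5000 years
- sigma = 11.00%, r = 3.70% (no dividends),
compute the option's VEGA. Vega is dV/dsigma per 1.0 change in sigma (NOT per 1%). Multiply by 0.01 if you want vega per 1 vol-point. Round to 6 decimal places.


d1 = -0.0133613649; d2 = -0.1480833008
phi(d1) = 0.3989066712; exp(-qT) = 1.0000000000; exp(-rT) = 0.9460120237
Vega = S * exp(-qT) * phi(d1) * sqrt(T) = 1.0200 * 1.0000000000 * 0.3989066712 * 1.2247448714 = 0.498330

Answer: Vega = 0.498330


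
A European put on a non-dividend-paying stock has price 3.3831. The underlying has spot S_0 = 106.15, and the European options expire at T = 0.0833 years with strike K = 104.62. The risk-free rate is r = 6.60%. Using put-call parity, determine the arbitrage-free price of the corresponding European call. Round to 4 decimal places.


Answer: Call price = 5.4867

Derivation:
Put-call parity: C - P = S_0 * exp(-qT) - K * exp(-rT).
S_0 * exp(-qT) = 106.1500 * 1.00000000 = 106.15000000
K * exp(-rT) = 104.6200 * 0.99451729 = 104.04639838
C = P + S*exp(-qT) - K*exp(-rT)
C = 3.3831 + 106.15000000 - 104.04639838 = 5.4867


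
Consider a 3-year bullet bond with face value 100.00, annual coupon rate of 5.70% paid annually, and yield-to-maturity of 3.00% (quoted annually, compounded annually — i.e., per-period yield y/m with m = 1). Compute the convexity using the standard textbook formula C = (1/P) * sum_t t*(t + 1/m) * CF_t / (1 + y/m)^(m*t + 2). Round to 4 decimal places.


Answer: Convexity = 10.5442

Derivation:
Coupon per period c = face * coupon_rate / m = 5.700000
Periods per year m = 1; per-period yield y/m = 0.030000
Number of cashflows N = 3
Cashflows (t years, CF_t, discount factor 1/(1+y/m)^(m*t), PV):
  t = 1.0000: CF_t = 5.700000, DF = 0.970874, PV = 5.533981
  t = 2.0000: CF_t = 5.700000, DF = 0.942596, PV = 5.372797
  t = 3.0000: CF_t = 105.700000, DF = 0.915142, PV = 96.730473
Price P = sum_t PV_t = 107.637251
Convexity numerator sum_t t*(t + 1/m) * CF_t / (1+y/m)^(m*t + 2):
  t = 1.0000: term = 10.432615
  t = 2.0000: term = 30.386257
  t = 3.0000: term = 1094.132982
Convexity = (1/P) * sum = 1134.951854 / 107.637251 = 10.544229


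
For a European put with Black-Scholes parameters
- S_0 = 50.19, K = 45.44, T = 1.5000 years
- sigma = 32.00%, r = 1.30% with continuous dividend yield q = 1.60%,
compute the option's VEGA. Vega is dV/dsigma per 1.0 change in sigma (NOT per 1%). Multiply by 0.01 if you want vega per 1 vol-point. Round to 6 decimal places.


Answer: Vega = 21.750084

Derivation:
d1 = 0.4381602070; d2 = 0.0462418482
phi(d1) = 0.3624275391; exp(-qT) = 0.9762857098; exp(-rT) = 0.9806888952
Vega = S * exp(-qT) * phi(d1) * sqrt(T) = 50.1900 * 0.9762857098 * 0.3624275391 * 1.2247448714 = 21.750084


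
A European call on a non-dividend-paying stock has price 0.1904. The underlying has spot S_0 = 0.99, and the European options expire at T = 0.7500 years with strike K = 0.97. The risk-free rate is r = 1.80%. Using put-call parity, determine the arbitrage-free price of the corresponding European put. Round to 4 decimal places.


Answer: Put price = 0.1574

Derivation:
Put-call parity: C - P = S_0 * exp(-qT) - K * exp(-rT).
S_0 * exp(-qT) = 0.9900 * 1.00000000 = 0.99000000
K * exp(-rT) = 0.9700 * 0.98659072 = 0.95699299
P = C - S*exp(-qT) + K*exp(-rT)
P = 0.1904 - 0.99000000 + 0.95699299 = 0.1574


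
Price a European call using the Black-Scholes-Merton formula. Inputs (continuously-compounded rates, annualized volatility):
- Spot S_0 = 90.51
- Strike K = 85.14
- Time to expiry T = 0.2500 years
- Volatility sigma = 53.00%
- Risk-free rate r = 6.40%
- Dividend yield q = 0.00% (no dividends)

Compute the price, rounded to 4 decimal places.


Answer: Price = 12.9314

Derivation:
d1 = (ln(S/K) + (r - q + 0.5*sigma^2) * T) / (sigma * sqrt(T)) = 0.42368257
d2 = d1 - sigma * sqrt(T) = 0.15868257
exp(-rT) = 0.98412732; exp(-qT) = 1.00000000
C = S_0 * exp(-qT) * N(d1) - K * exp(-rT) * N(d2)
N(d1) = 0.66410134; N(d2) = 0.56304051
C = 90.5100 * 1.00000000 * 0.66410134 - 85.1400 * 0.98412732 * 0.56304051 = 12.9314


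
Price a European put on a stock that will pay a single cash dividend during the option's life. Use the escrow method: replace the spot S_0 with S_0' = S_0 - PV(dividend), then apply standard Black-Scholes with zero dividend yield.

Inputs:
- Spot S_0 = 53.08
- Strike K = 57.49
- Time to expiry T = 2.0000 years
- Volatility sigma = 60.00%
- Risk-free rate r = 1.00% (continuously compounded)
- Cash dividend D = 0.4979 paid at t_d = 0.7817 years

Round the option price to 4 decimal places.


Answer: Price = 19.8386

Derivation:
PV(D) = D * exp(-r * t_d) = 0.4979 * 0.99221347 = 0.49402309
S_0' = S_0 - PV(D) = 53.0800 - 0.49402309 = 52.58597691
d1 = (ln(S_0'/K) + (r + sigma^2/2)*T) / (sigma*sqrt(T)) = 0.34275642
d2 = d1 - sigma*sqrt(T) = -0.50577172
exp(-rT) = 0.98019867
N(-d1) = 0.36589086; N(-d2) = 0.69349154
P = K * exp(-rT) * N(-d2) - S_0' * N(-d1) = 57.4900 * 0.98019867 * 0.69349154 - 52.58597691 * 0.36589086 = 19.8386
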